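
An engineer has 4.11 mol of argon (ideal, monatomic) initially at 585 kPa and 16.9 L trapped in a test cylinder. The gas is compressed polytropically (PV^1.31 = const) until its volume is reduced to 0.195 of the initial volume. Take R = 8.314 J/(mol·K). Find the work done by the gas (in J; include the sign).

T₁ = P₁V₁/(nR) = 585×16.9/(4.11×8.314) = 289 K.
Polytropic n=1.31: T₂ = T₁(V₁/V₂)^(n−1) = 289×(5.13)^0.31 = 480 K; P₂ = P₁(V₁/V₂)^n = 4980 kPa.
W = (P₁V₁−P₂V₂)/(n−1) = (585×16.9−4980×3.30)/0.31 = -21000 J.

-21000 J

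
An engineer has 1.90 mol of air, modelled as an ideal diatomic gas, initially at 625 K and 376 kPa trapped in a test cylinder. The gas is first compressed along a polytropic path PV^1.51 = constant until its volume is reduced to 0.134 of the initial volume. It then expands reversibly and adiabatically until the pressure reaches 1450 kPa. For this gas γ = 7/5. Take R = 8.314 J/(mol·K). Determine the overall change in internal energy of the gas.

17800 J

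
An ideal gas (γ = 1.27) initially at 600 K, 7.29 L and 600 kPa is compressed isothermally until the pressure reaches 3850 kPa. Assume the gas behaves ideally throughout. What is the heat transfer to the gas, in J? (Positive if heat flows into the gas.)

-8130 J

n = P₁V₁/(RT₁) = 600×7.29/(8.314×600) = 0.877 mol.
Isothermal: T stays 600 K; PV = const ⇒ V₂ = 1.14 L, P₂ = 3850 kPa.
ΔU = 0 (ideal gas, T constant).
W = nRT ln(V₂/V₁) = 0.877×8.314×600×ln(0.156) = -8130 J.
Q = ΔU + W = -8130 J.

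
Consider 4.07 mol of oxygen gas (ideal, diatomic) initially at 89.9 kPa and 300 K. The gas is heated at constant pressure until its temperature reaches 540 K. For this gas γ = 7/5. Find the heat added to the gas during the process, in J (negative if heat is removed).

V₁ = nRT₁/P₁ = 4.07×8.314×300/89.9 = 113 L.
Isobaric: P stays 89.9 kPa; V/T = const ⇒ T₂ = 540 K, V₂ = 203 L.
W = PΔV = 89.9×(203−113) kPa·L = 8120 J.
ΔU = nCvΔT = 4.07×20.8×(540−300) = 20300 J.
Q = ΔU + W = nCpΔT = 28400 J.

28400 J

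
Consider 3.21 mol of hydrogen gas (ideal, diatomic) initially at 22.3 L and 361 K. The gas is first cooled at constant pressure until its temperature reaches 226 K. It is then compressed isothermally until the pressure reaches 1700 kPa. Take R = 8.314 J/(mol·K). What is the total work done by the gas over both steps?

P₁ = nRT₁/V₁ = 3.21×8.314×361/22.3 = 432 kPa.
Step 1 — Isobaric: P stays 432 kPa; V/T = const ⇒ T₂ = 226 K, V₂ = 14.0 L.
W = PΔV = 432×(14.0−22.3) kPa·L = -3600 J.
ΔU = nCvΔT = 3.21×20.8×(226−361) = -9010 J.
Q = ΔU + W = nCpΔT = -12600 J.
State after step 1: P = 432 kPa, V = 14.0 L, T = 226 K.
Step 2 — Isothermal: T stays 226 K; PV = const ⇒ V₂ = 3.55 L, P₂ = 1700 kPa.
ΔU = 0 (ideal gas, T constant).
W = nRT ln(V₂/V₁) = 3.21×8.314×226×ln(0.254) = -8260 J.
Q = ΔU + W = -8260 J.
Net over both steps: W = -11900 J, Q = -20900 J, ΔU = -9010 J.

-11900 J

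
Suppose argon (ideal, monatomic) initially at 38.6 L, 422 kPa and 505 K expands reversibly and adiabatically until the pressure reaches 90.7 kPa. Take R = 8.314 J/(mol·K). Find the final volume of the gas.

Adiabatic: T₂/T₁ = (P₂/P₁)^((γ−1)/γ) ⇒ T₂ = 505×(0.215)^0.400 = 273 K; V₂ = 97.1 L.

97.1 L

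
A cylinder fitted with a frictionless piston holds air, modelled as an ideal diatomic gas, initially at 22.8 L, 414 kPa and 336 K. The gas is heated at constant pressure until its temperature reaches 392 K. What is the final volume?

Isobaric: P stays 414 kPa; V/T = const ⇒ T₂ = 392 K, V₂ = 26.6 L.

26.6 L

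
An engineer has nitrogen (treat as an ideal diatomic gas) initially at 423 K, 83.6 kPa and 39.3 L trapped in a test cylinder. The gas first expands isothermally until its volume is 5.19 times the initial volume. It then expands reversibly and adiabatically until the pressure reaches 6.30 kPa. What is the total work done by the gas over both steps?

7340 J

n = P₁V₁/(RT₁) = 83.6×39.3/(8.314×423) = 0.934 mol.
Step 1 — Isothermal: T stays 423 K; PV = const ⇒ V₂ = 204 L, P₂ = 16.1 kPa.
ΔU = 0 (ideal gas, T constant).
W = nRT ln(V₂/V₁) = 0.934×8.314×423×ln(5.19) = 5410 J.
Q = ΔU + W = 5410 J.
State after step 1: P = 16.1 kPa, V = 204 L, T = 423 K.
Step 2 — Adiabatic: T₂/T₁ = (P₂/P₁)^((γ−1)/γ) ⇒ T₂ = 423×(0.391)^0.286 = 323 K; V₂ = 399 L.
ΔU = nCvΔT = 0.934×20.8×(323−423) = -1930 J.
Q = 0 for an adiabatic process, so W = −ΔU = 1930 J.
Net over both steps: W = 7340 J, Q = 5410 J, ΔU = -1930 J.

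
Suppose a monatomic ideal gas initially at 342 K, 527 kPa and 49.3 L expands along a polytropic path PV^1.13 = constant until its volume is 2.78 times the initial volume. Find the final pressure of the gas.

Polytropic n=1.13: T₂ = T₁(V₁/V₂)^(n−1) = 342×(0.360)^0.13 = 299 K; P₂ = P₁(V₁/V₂)^n = 166 kPa.

166 kPa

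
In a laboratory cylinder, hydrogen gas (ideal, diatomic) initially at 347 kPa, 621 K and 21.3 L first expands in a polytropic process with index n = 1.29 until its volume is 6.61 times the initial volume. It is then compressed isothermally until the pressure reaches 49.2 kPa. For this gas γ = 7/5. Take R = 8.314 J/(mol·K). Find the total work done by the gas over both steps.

n = P₁V₁/(RT₁) = 347×21.3/(8.314×621) = 1.43 mol.
Step 1 — Polytropic n=1.29: T₂ = T₁(V₁/V₂)^(n−1) = 621×(0.151)^0.29 = 359 K; P₂ = P₁(V₁/V₂)^n = 30.4 kPa.
W = (P₁V₁−P₂V₂)/(n−1) = (347×21.3−30.4×141)/0.29 = 10700 J.
ΔU = nCvΔT = 1.43×20.8×(359−621) = -7790 J.
Q = ΔU + W = 2960 J.
State after step 1: P = 30.4 kPa, V = 141 L, T = 359 K.
Step 2 — Isothermal: T stays 359 K; PV = const ⇒ V₂ = 86.9 L, P₂ = 49.2 kPa.
ΔU = 0 (ideal gas, T constant).
W = nRT ln(V₂/V₁) = 1.43×8.314×359×ln(0.617) = -2060 J.
Q = ΔU + W = -2060 J.
Net over both steps: W = 8680 J, Q = 892 J, ΔU = -7790 J.

8680 J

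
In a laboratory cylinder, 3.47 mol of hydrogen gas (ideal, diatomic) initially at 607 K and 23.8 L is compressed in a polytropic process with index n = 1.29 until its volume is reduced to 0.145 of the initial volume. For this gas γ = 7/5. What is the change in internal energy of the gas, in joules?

32900 J

P₁ = nRT₁/V₁ = 3.47×8.314×607/23.8 = 736 kPa.
Polytropic n=1.29: T₂ = T₁(V₁/V₂)^(n−1) = 607×(6.90)^0.29 = 1060 K; P₂ = P₁(V₁/V₂)^n = 8880 kPa.
For an ideal gas ΔU = nCvΔT with Cv = (5/2)R = 20.8 J/(mol·K).
ΔU = 3.47×20.8×(1060−607) = 32900 J.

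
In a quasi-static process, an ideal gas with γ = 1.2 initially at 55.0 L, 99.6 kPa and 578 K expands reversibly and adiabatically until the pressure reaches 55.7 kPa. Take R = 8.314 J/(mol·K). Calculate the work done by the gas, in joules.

2530 J

n = P₁V₁/(RT₁) = 99.6×55.0/(8.314×578) = 1.14 mol.
Adiabatic: T₂/T₁ = (P₂/P₁)^((γ−1)/γ) ⇒ T₂ = 578×(0.559)^0.167 = 525 K; V₂ = 89.3 L.
ΔU = nCvΔT = 1.14×41.6×(525−578) = -2530 J.
Q = 0 for an adiabatic process, so W = −ΔU = 2530 J.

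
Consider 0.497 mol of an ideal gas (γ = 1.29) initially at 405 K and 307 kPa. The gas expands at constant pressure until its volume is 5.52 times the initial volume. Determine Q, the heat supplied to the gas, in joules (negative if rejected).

33600 J

V₁ = nRT₁/P₁ = 0.497×8.314×405/307 = 5.45 L.
Isobaric: P stays 307 kPa; V/T = const ⇒ T₂ = 2240 K, V₂ = 30.1 L.
W = PΔV = 307×(30.1−5.45) kPa·L = 7560 J.
ΔU = nCvΔT = 0.497×28.7×(2240−405) = 26100 J.
Q = ΔU + W = nCpΔT = 33600 J.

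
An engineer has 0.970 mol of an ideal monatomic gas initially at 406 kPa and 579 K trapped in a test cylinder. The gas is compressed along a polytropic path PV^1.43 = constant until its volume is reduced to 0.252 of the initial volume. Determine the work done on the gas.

V₁ = nRT₁/P₁ = 0.970×8.314×579/406 = 11.5 L.
Polytropic n=1.43: T₂ = T₁(V₁/V₂)^(n−1) = 579×(3.97)^0.43 = 1050 K; P₂ = P₁(V₁/V₂)^n = 2910 kPa.
W = (P₁V₁−P₂V₂)/(n−1) = (406×11.5−2910×2.90)/0.43 = -8780 J.
Work done on the gas = −W_by = 8780 J.

8780 J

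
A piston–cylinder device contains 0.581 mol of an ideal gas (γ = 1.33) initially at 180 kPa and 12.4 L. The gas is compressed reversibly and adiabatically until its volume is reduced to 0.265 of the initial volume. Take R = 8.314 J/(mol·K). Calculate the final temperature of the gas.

716 K

T₁ = P₁V₁/(nR) = 180×12.4/(0.581×8.314) = 462 K.
Adiabatic: TV^(γ−1) = const ⇒ T₂ = 462×(3.77)^0.330 = 716 K; PV^γ = const ⇒ P₂ = 1050 kPa.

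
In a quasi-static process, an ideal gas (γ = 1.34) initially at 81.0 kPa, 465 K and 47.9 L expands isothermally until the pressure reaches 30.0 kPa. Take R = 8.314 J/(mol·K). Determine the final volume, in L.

129 L

Isothermal: T stays 465 K; PV = const ⇒ V₂ = 129 L, P₂ = 30.0 kPa.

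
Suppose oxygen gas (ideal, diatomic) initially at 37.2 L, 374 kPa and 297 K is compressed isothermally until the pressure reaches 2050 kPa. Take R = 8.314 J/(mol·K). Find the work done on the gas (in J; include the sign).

23700 J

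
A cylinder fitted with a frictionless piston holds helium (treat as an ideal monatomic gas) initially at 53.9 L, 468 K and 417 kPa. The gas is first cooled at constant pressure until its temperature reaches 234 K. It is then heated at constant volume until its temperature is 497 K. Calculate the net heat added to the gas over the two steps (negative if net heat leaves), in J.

-9150 J

n = P₁V₁/(RT₁) = 417×53.9/(8.314×468) = 5.78 mol.
Step 1 — Isobaric: P stays 417 kPa; V/T = const ⇒ T₂ = 234 K, V₂ = 26.9 L.
W = PΔV = 417×(26.9−53.9) kPa·L = -11200 J.
ΔU = nCvΔT = 5.78×12.5×(234−468) = -16900 J.
Q = ΔU + W = nCpΔT = -28100 J.
State after step 1: P = 417 kPa, V = 26.9 L, T = 234 K.
Step 2 — Isochoric: V stays 26.9 L; P/T = const ⇒ T₂ = 497 K, P₂ = 886 kPa.
W = 0 (no volume change).
ΔU = nCvΔT = 5.78×12.5×(497−234) = 18900 J.
Q = ΔU = 18900 J.
Net over both steps: W = -11200 J, Q = -9150 J, ΔU = 2090 J.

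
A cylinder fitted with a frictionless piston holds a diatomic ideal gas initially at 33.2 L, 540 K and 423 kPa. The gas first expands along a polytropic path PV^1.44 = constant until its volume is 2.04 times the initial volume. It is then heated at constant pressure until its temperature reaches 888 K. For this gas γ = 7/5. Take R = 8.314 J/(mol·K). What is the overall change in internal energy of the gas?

22600 J

n = P₁V₁/(RT₁) = 423×33.2/(8.314×540) = 3.13 mol.
Step 1 — Polytropic n=1.44: T₂ = T₁(V₁/V₂)^(n−1) = 540×(0.490)^0.44 = 395 K; P₂ = P₁(V₁/V₂)^n = 152 kPa.
W = (P₁V₁−P₂V₂)/(n−1) = (423×33.2−152×67.7)/0.44 = 8590 J.
ΔU = nCvΔT = 3.13×20.8×(395−540) = -9450 J.
Q = ΔU + W = -859 J.
State after step 1: P = 152 kPa, V = 67.7 L, T = 395 K.
Step 2 — Isobaric: P stays 152 kPa; V/T = const ⇒ T₂ = 888 K, V₂ = 152 L.
W = PΔV = 152×(152−67.7) kPa·L = 12800 J.
ΔU = nCvΔT = 3.13×20.8×(888−395) = 32100 J.
Q = ΔU + W = nCpΔT = 44900 J.
Net over both steps: W = 21400 J, Q = 44100 J, ΔU = 22600 J.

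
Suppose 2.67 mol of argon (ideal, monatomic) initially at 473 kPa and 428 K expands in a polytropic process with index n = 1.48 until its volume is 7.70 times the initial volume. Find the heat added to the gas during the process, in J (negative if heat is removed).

V₁ = nRT₁/P₁ = 2.67×8.314×428/473 = 20.1 L.
Polytropic n=1.48: T₂ = T₁(V₁/V₂)^(n−1) = 428×(0.130)^0.48 = 161 K; P₂ = P₁(V₁/V₂)^n = 23.1 kPa.
W = (P₁V₁−P₂V₂)/(n−1) = (473×20.1−23.1×155)/0.48 = 12400 J.
ΔU = nCvΔT = 2.67×12.5×(161−428) = -8900 J.
Q = ΔU + W = 3460 J.

3460 J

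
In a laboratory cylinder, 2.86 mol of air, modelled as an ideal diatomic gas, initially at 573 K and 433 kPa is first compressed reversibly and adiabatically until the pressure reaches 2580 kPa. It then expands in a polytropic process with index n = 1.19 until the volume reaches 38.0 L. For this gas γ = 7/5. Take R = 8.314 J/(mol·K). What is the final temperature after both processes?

V₁ = nRT₁/P₁ = 2.86×8.314×573/433 = 31.5 L.
Step 1 — Adiabatic: T₂/T₁ = (P₂/P₁)^((γ−1)/γ) ⇒ T₂ = 573×(5.96)^0.286 = 954 K; V₂ = 8.79 L.
ΔU = nCvΔT = 2.86×20.8×(954−573) = 22700 J.
Q = 0 for an adiabatic process, so W = −ΔU = -22700 J.
State after step 1: P = 2580 kPa, V = 8.79 L, T = 954 K.
Step 2 — Polytropic n=1.19: T₂ = T₁(V₁/V₂)^(n−1) = 954×(0.231)^0.19 = 723 K; P₂ = P₁(V₁/V₂)^n = 452 kPa.
W = (P₁V₁−P₂V₂)/(n−1) = (2580×8.79−452×38.0)/0.19 = 29000 J.
ΔU = nCvΔT = 2.86×20.8×(723−954) = -13800 J.
Q = ΔU + W = 15200 J.
Net over both steps: W = 6330 J, Q = 15200 J, ΔU = 8890 J.

723 K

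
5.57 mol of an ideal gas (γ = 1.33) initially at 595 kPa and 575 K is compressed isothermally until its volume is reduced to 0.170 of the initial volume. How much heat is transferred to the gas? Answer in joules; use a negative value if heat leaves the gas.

-47200 J

V₁ = nRT₁/P₁ = 5.57×8.314×575/595 = 44.8 L.
Isothermal: T stays 575 K; PV = const ⇒ V₂ = 7.61 L, P₂ = 3500 kPa.
ΔU = 0 (ideal gas, T constant).
W = nRT ln(V₂/V₁) = 5.57×8.314×575×ln(0.170) = -47200 J.
Q = ΔU + W = -47200 J.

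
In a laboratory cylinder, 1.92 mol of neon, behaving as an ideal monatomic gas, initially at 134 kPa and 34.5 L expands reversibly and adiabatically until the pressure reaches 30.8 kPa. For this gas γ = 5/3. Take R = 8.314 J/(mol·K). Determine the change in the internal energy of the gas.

T₁ = P₁V₁/(nR) = 134×34.5/(1.92×8.314) = 290 K.
Adiabatic: T₂/T₁ = (P₂/P₁)^((γ−1)/γ) ⇒ T₂ = 290×(0.230)^0.400 = 161 K; V₂ = 83.4 L.
For an ideal gas ΔU = nCvΔT with Cv = (3/2)R = 12.5 J/(mol·K).
ΔU = 1.92×12.5×(161−290) = -3080 J.

-3080 J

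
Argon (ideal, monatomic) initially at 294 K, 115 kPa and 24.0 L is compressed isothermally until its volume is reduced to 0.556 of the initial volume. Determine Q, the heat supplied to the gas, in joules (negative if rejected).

-1620 J

n = P₁V₁/(RT₁) = 115×24.0/(8.314×294) = 1.13 mol.
Isothermal: T stays 294 K; PV = const ⇒ V₂ = 13.3 L, P₂ = 207 kPa.
ΔU = 0 (ideal gas, T constant).
W = nRT ln(V₂/V₁) = 1.13×8.314×294×ln(0.556) = -1620 J.
Q = ΔU + W = -1620 J.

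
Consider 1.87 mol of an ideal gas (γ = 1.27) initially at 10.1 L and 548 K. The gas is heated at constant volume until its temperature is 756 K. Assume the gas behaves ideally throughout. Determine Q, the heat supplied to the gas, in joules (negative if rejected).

12000 J

P₁ = nRT₁/V₁ = 1.87×8.314×548/10.1 = 844 kPa.
Isochoric: V stays 10.1 L; P/T = const ⇒ T₂ = 756 K, P₂ = 1160 kPa.
W = 0 (no volume change).
ΔU = nCvΔT = 1.87×30.8×(756−548) = 12000 J.
Q = ΔU = 12000 J.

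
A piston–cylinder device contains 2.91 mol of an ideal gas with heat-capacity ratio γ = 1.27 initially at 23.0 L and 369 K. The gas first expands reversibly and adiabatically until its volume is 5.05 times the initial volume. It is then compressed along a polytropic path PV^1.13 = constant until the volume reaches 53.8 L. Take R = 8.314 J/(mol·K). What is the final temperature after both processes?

263 K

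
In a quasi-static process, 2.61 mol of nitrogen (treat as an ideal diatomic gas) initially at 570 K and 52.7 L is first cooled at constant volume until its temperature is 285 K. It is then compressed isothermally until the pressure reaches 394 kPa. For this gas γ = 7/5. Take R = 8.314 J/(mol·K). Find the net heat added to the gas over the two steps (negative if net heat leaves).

P₁ = nRT₁/V₁ = 2.61×8.314×570/52.7 = 235 kPa.
Step 1 — Isochoric: V stays 52.7 L; P/T = const ⇒ T₂ = 285 K, P₂ = 117 kPa.
W = 0 (no volume change).
ΔU = nCvΔT = 2.61×20.8×(285−570) = -15500 J.
Q = ΔU = -15500 J.
State after step 1: P = 117 kPa, V = 52.7 L, T = 285 K.
Step 2 — Isothermal: T stays 285 K; PV = const ⇒ V₂ = 15.7 L, P₂ = 394 kPa.
ΔU = 0 (ideal gas, T constant).
W = nRT ln(V₂/V₁) = 2.61×8.314×285×ln(0.298) = -7490 J.
Q = ΔU + W = -7490 J.
Net over both steps: W = -7490 J, Q = -23000 J, ΔU = -15500 J.

-23000 J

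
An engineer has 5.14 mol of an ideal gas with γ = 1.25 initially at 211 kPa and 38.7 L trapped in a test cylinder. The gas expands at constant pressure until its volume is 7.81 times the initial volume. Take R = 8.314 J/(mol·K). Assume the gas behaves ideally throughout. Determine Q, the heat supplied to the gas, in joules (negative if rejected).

278000 J

T₁ = P₁V₁/(nR) = 211×38.7/(5.14×8.314) = 191 K.
Isobaric: P stays 211 kPa; V/T = const ⇒ T₂ = 1490 K, V₂ = 302 L.
W = PΔV = 211×(302−38.7) kPa·L = 55600 J.
ΔU = nCvΔT = 5.14×33.3×(1490−191) = 222000 J.
Q = ΔU + W = nCpΔT = 278000 J.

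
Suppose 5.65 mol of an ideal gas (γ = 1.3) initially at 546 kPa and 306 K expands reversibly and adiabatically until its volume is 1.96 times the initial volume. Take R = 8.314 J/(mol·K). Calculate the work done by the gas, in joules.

V₁ = nRT₁/P₁ = 5.65×8.314×306/546 = 26.3 L.
Adiabatic: TV^(γ−1) = const ⇒ T₂ = 306×(0.510)^0.300 = 250 K; PV^γ = const ⇒ P₂ = 228 kPa.
ΔU = nCvΔT = 5.65×27.7×(250−306) = -8760 J.
Q = 0 for an adiabatic process, so W = −ΔU = 8760 J.

8760 J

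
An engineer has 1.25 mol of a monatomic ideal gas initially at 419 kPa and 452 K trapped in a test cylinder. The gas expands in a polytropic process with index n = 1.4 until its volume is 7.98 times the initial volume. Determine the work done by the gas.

6630 J

V₁ = nRT₁/P₁ = 1.25×8.314×452/419 = 11.2 L.
Polytropic n=1.4: T₂ = T₁(V₁/V₂)^(n−1) = 452×(0.125)^0.40 = 197 K; P₂ = P₁(V₁/V₂)^n = 22.9 kPa.
W = (P₁V₁−P₂V₂)/(n−1) = (419×11.2−22.9×89.5)/0.40 = 6630 J.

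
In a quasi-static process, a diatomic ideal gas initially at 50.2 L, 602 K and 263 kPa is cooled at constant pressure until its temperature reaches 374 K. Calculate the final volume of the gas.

31.2 L

Isobaric: P stays 263 kPa; V/T = const ⇒ T₂ = 374 K, V₂ = 31.2 L.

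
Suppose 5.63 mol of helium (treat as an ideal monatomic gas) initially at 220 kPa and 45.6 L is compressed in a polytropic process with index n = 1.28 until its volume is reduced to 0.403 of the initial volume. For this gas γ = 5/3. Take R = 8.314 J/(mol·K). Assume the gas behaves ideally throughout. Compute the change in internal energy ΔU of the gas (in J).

4360 J

T₁ = P₁V₁/(nR) = 220×45.6/(5.63×8.314) = 214 K.
Polytropic n=1.28: T₂ = T₁(V₁/V₂)^(n−1) = 214×(2.48)^0.28 = 276 K; P₂ = P₁(V₁/V₂)^n = 704 kPa.
For an ideal gas ΔU = nCvΔT with Cv = (3/2)R = 12.5 J/(mol·K).
ΔU = 5.63×12.5×(276−214) = 4360 J.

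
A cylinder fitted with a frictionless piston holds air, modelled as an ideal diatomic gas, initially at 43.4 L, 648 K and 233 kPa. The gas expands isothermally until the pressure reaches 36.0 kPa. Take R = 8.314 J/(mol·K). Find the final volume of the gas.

281 L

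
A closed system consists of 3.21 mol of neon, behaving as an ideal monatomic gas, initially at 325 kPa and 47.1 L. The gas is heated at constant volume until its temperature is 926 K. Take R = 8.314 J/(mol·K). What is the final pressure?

T₁ = P₁V₁/(nR) = 325×47.1/(3.21×8.314) = 574 K.
Isochoric: V stays 47.1 L; P/T = const ⇒ T₂ = 926 K, P₂ = 525 kPa.

525 kPa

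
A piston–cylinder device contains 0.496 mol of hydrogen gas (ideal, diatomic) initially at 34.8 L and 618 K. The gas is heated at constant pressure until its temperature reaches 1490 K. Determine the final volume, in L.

P₁ = nRT₁/V₁ = 0.496×8.314×618/34.8 = 73.2 kPa.
Isobaric: P stays 73.2 kPa; V/T = const ⇒ T₂ = 1490 K, V₂ = 83.9 L.

83.9 L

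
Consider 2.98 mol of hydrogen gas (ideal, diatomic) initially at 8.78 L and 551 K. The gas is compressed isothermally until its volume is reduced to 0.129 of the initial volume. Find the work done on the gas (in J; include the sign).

P₁ = nRT₁/V₁ = 2.98×8.314×551/8.78 = 1550 kPa.
Isothermal: T stays 551 K; PV = const ⇒ V₂ = 1.13 L, P₂ = 12100 kPa.
W = nRT ln(V₂/V₁) = 2.98×8.314×551×ln(0.129) = -28000 J.
Work done on the gas = −W_by = 28000 J.

28000 J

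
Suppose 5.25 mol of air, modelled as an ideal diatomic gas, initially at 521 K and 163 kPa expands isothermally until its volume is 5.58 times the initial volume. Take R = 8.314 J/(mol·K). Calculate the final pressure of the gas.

V₁ = nRT₁/P₁ = 5.25×8.314×521/163 = 140 L.
Isothermal: T stays 521 K; PV = const ⇒ V₂ = 778 L, P₂ = 29.2 kPa.

29.2 kPa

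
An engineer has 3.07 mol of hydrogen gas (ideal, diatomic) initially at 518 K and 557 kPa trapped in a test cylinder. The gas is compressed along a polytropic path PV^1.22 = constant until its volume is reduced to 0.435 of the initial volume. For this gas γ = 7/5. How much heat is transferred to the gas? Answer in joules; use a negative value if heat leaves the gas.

V₁ = nRT₁/P₁ = 3.07×8.314×518/557 = 23.7 L.
Polytropic n=1.22: T₂ = T₁(V₁/V₂)^(n−1) = 518×(2.30)^0.22 = 622 K; P₂ = P₁(V₁/V₂)^n = 1540 kPa.
W = (P₁V₁−P₂V₂)/(n−1) = (557×23.7−1540×10.3)/0.22 = -12100 J.
ΔU = nCvΔT = 3.07×20.8×(622−518) = 6640 J.
Q = ΔU + W = -5440 J.

-5440 J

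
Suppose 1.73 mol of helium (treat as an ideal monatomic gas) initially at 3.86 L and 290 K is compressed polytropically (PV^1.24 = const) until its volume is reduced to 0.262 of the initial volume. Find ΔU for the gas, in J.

P₁ = nRT₁/V₁ = 1.73×8.314×290/3.86 = 1080 kPa.
Polytropic n=1.24: T₂ = T₁(V₁/V₂)^(n−1) = 290×(3.82)^0.24 = 400 K; P₂ = P₁(V₁/V₂)^n = 5690 kPa.
For an ideal gas ΔU = nCvΔT with Cv = (3/2)R = 12.5 J/(mol·K).
ΔU = 1.73×12.5×(400−290) = 2370 J.

2370 J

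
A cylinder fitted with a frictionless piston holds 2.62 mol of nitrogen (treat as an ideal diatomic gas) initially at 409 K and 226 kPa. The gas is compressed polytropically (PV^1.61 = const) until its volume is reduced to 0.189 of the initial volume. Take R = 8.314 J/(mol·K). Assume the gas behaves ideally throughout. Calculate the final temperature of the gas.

1130 K

V₁ = nRT₁/P₁ = 2.62×8.314×409/226 = 39.4 L.
Polytropic n=1.61: T₂ = T₁(V₁/V₂)^(n−1) = 409×(5.29)^0.61 = 1130 K; P₂ = P₁(V₁/V₂)^n = 3300 kPa.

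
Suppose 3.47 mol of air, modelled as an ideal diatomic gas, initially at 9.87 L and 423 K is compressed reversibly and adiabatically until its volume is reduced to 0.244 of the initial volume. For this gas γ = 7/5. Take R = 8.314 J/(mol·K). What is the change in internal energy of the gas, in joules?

P₁ = nRT₁/V₁ = 3.47×8.314×423/9.87 = 1240 kPa.
Adiabatic: TV^(γ−1) = const ⇒ T₂ = 423×(4.10)^0.400 = 744 K; PV^γ = const ⇒ P₂ = 8910 kPa.
For an ideal gas ΔU = nCvΔT with Cv = (5/2)R = 20.8 J/(mol·K).
ΔU = 3.47×20.8×(744−423) = 23100 J.

23100 J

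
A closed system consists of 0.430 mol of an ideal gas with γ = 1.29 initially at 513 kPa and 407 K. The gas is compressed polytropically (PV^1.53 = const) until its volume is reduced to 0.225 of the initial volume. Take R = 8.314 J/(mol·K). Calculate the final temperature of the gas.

897 K

V₁ = nRT₁/P₁ = 0.430×8.314×407/513 = 2.84 L.
Polytropic n=1.53: T₂ = T₁(V₁/V₂)^(n−1) = 407×(4.44)^0.53 = 897 K; P₂ = P₁(V₁/V₂)^n = 5030 kPa.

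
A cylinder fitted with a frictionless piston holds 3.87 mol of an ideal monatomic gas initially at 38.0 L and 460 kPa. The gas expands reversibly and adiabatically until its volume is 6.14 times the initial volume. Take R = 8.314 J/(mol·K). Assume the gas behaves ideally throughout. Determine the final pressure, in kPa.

22.3 kPa

T₁ = P₁V₁/(nR) = 460×38.0/(3.87×8.314) = 543 K.
Adiabatic: TV^(γ−1) = const ⇒ T₂ = 543×(0.163)^0.667 = 162 K; PV^γ = const ⇒ P₂ = 22.3 kPa.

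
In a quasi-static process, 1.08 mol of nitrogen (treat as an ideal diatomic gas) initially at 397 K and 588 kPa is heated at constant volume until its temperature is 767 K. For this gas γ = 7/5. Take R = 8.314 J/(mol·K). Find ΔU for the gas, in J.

V₁ = nRT₁/P₁ = 1.08×8.314×397/588 = 6.06 L.
Isochoric: V stays 6.06 L; P/T = const ⇒ T₂ = 767 K, P₂ = 1140 kPa.
For an ideal gas ΔU = nCvΔT with Cv = (5/2)R = 20.8 J/(mol·K).
ΔU = 1.08×20.8×(767−397) = 8310 J.

8310 J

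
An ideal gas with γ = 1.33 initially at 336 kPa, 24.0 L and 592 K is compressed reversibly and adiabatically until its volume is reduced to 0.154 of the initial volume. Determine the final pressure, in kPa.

4050 kPa

Adiabatic: TV^(γ−1) = const ⇒ T₂ = 592×(6.49)^0.330 = 1100 K; PV^γ = const ⇒ P₂ = 4050 kPa.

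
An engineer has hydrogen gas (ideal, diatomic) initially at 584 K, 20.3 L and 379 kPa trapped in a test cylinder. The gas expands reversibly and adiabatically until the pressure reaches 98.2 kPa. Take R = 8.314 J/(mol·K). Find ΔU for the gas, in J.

-6160 J

n = P₁V₁/(RT₁) = 379×20.3/(8.314×584) = 1.58 mol.
Adiabatic: T₂/T₁ = (P₂/P₁)^((γ−1)/γ) ⇒ T₂ = 584×(0.259)^0.286 = 397 K; V₂ = 53.3 L.
For an ideal gas ΔU = nCvΔT with Cv = (5/2)R = 20.8 J/(mol·K).
ΔU = 1.58×20.8×(397−584) = -6160 J.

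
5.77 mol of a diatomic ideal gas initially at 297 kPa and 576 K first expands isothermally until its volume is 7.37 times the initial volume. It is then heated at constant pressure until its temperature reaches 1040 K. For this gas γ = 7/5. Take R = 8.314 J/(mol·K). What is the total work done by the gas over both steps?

V₁ = nRT₁/P₁ = 5.77×8.314×576/297 = 93.0 L.
Step 1 — Isothermal: T stays 576 K; PV = const ⇒ V₂ = 686 L, P₂ = 40.3 kPa.
ΔU = 0 (ideal gas, T constant).
W = nRT ln(V₂/V₁) = 5.77×8.314×576×ln(7.37) = 55200 J.
Q = ΔU + W = 55200 J.
State after step 1: P = 40.3 kPa, V = 686 L, T = 576 K.
Step 2 — Isobaric: P stays 40.3 kPa; V/T = const ⇒ T₂ = 1040 K, V₂ = 1240 L.
W = PΔV = 40.3×(1240−686) kPa·L = 22300 J.
ΔU = nCvΔT = 5.77×20.8×(1040−576) = 55600 J.
Q = ΔU + W = nCpΔT = 77900 J.
Net over both steps: W = 77500 J, Q = 133000 J, ΔU = 55600 J.

77500 J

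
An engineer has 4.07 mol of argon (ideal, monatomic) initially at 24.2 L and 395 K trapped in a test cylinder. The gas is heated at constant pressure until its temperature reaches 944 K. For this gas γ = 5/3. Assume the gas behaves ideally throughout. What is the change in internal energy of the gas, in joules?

27900 J

P₁ = nRT₁/V₁ = 4.07×8.314×395/24.2 = 552 kPa.
Isobaric: P stays 552 kPa; V/T = const ⇒ T₂ = 944 K, V₂ = 57.8 L.
For an ideal gas ΔU = nCvΔT with Cv = (3/2)R = 12.5 J/(mol·K).
ΔU = 4.07×12.5×(944−395) = 27900 J.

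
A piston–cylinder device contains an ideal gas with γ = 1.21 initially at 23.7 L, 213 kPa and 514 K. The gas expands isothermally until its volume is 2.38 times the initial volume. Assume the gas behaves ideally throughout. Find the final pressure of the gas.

89.5 kPa

Isothermal: T stays 514 K; PV = const ⇒ V₂ = 56.4 L, P₂ = 89.5 kPa.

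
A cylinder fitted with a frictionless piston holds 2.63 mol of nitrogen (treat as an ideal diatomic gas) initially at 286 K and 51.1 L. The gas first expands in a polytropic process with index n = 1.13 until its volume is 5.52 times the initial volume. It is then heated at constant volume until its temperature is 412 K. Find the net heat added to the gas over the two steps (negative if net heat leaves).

16500 J

P₁ = nRT₁/V₁ = 2.63×8.314×286/51.1 = 122 kPa.
Step 1 — Polytropic n=1.13: T₂ = T₁(V₁/V₂)^(n−1) = 286×(0.181)^0.13 = 229 K; P₂ = P₁(V₁/V₂)^n = 17.8 kPa.
W = (P₁V₁−P₂V₂)/(n−1) = (122×51.1−17.8×282)/0.13 = 9580 J.
ΔU = nCvΔT = 2.63×20.8×(229−286) = -3110 J.
Q = ΔU + W = 6470 J.
State after step 1: P = 17.8 kPa, V = 282 L, T = 229 K.
Step 2 — Isochoric: V stays 282 L; P/T = const ⇒ T₂ = 412 K, P₂ = 31.9 kPa.
W = 0 (no volume change).
ΔU = nCvΔT = 2.63×20.8×(412−229) = 10000 J.
Q = ΔU = 10000 J.
Net over both steps: W = 9580 J, Q = 16500 J, ΔU = 6890 J.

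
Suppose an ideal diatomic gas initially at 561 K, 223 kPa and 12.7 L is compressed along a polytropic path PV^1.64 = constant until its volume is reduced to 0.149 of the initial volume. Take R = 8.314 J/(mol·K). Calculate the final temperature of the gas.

Polytropic n=1.64: T₂ = T₁(V₁/V₂)^(n−1) = 561×(6.71)^0.64 = 1900 K; P₂ = P₁(V₁/V₂)^n = 5060 kPa.

1900 K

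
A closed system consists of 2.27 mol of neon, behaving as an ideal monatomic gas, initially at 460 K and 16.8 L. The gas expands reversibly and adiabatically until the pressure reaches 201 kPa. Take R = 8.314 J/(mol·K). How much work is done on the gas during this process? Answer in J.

P₁ = nRT₁/V₁ = 2.27×8.314×460/16.8 = 517 kPa.
Adiabatic: T₂/T₁ = (P₂/P₁)^((γ−1)/γ) ⇒ T₂ = 460×(0.389)^0.400 = 315 K; V₂ = 29.6 L.
ΔU = nCvΔT = 2.27×12.5×(315−460) = -4100 J.
Q = 0 for an adiabatic process, so W = −ΔU = 4100 J.
Work done on the gas = −W_by = -4100 J.

-4100 J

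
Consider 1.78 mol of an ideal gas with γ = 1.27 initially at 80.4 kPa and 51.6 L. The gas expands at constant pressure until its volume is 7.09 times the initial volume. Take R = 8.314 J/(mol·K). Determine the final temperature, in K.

T₁ = P₁V₁/(nR) = 80.4×51.6/(1.78×8.314) = 280 K.
Isobaric: P stays 80.4 kPa; V/T = const ⇒ T₂ = 1990 K, V₂ = 366 L.

1990 K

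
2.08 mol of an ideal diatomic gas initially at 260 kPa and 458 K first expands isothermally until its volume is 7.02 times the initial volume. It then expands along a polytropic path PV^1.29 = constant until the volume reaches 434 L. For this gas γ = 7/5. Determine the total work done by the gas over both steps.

V₁ = nRT₁/P₁ = 2.08×8.314×458/260 = 30.5 L.
Step 1 — Isothermal: T stays 458 K; PV = const ⇒ V₂ = 214 L, P₂ = 37.0 kPa.
ΔU = 0 (ideal gas, T constant).
W = nRT ln(V₂/V₁) = 2.08×8.314×458×ln(7.02) = 15400 J.
Q = ΔU + W = 15400 J.
State after step 1: P = 37.0 kPa, V = 214 L, T = 458 K.
Step 2 — Polytropic n=1.29: T₂ = T₁(V₁/V₂)^(n−1) = 458×(0.493)^0.29 = 373 K; P₂ = P₁(V₁/V₂)^n = 14.9 kPa.
W = (P₁V₁−P₂V₂)/(n−1) = (37.0×214−14.9×434)/0.29 = 5070 J.
ΔU = nCvΔT = 2.08×20.8×(373−458) = -3670 J.
Q = ΔU + W = 1390 J.
Net over both steps: W = 20500 J, Q = 16800 J, ΔU = -3670 J.

20500 J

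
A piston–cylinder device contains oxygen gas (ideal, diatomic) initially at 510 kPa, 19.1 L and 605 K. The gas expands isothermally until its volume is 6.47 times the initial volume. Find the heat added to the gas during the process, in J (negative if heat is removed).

n = P₁V₁/(RT₁) = 510×19.1/(8.314×605) = 1.94 mol.
Isothermal: T stays 605 K; PV = const ⇒ V₂ = 124 L, P₂ = 78.8 kPa.
ΔU = 0 (ideal gas, T constant).
W = nRT ln(V₂/V₁) = 1.94×8.314×605×ln(6.47) = 18200 J.
Q = ΔU + W = 18200 J.

18200 J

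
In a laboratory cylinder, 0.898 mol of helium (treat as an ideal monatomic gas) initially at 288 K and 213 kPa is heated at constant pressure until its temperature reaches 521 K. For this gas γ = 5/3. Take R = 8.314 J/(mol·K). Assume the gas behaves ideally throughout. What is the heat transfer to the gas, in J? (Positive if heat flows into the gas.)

4350 J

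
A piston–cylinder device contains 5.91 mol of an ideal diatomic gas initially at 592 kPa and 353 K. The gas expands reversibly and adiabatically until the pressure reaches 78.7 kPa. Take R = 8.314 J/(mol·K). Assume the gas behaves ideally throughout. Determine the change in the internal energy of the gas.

-19000 J

V₁ = nRT₁/P₁ = 5.91×8.314×353/592 = 29.3 L.
Adiabatic: T₂/T₁ = (P₂/P₁)^((γ−1)/γ) ⇒ T₂ = 353×(0.133)^0.286 = 198 K; V₂ = 124 L.
For an ideal gas ΔU = nCvΔT with Cv = (5/2)R = 20.8 J/(mol·K).
ΔU = 5.91×20.8×(198−353) = -19000 J.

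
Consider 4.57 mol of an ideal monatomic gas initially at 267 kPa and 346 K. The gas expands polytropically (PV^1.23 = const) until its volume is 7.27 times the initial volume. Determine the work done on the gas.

-20900 J

V₁ = nRT₁/P₁ = 4.57×8.314×346/267 = 49.2 L.
Polytropic n=1.23: T₂ = T₁(V₁/V₂)^(n−1) = 346×(0.138)^0.23 = 219 K; P₂ = P₁(V₁/V₂)^n = 23.3 kPa.
W = (P₁V₁−P₂V₂)/(n−1) = (267×49.2−23.3×358)/0.23 = 20900 J.
Work done on the gas = −W_by = -20900 J.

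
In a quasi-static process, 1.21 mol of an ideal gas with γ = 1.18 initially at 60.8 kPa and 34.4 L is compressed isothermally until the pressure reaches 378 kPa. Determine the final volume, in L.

5.53 L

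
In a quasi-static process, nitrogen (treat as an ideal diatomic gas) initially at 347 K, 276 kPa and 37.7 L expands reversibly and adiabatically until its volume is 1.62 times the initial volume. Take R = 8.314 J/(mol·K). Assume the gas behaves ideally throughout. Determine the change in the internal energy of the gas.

n = P₁V₁/(RT₁) = 276×37.7/(8.314×347) = 3.61 mol.
Adiabatic: TV^(γ−1) = const ⇒ T₂ = 347×(0.617)^0.400 = 286 K; PV^γ = const ⇒ P₂ = 140 kPa.
For an ideal gas ΔU = nCvΔT with Cv = (5/2)R = 20.8 J/(mol·K).
ΔU = 3.61×20.8×(286−347) = -4570 J.

-4570 J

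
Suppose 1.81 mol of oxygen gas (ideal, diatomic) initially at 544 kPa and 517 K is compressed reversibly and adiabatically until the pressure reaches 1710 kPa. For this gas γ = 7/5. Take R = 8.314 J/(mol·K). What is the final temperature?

717 K

V₁ = nRT₁/P₁ = 1.81×8.314×517/544 = 14.3 L.
Adiabatic: T₂/T₁ = (P₂/P₁)^((γ−1)/γ) ⇒ T₂ = 517×(3.14)^0.286 = 717 K; V₂ = 6.31 L.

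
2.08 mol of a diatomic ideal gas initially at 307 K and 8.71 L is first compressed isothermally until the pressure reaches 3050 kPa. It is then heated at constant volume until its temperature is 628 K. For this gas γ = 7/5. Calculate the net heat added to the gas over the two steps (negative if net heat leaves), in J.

5330 J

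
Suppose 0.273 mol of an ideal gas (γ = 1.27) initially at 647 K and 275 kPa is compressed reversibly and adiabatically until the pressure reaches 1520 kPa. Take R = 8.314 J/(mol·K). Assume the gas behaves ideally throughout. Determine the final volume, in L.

1.39 L

V₁ = nRT₁/P₁ = 0.273×8.314×647/275 = 5.34 L.
Adiabatic: T₂/T₁ = (P₂/P₁)^((γ−1)/γ) ⇒ T₂ = 647×(5.53)^0.213 = 931 K; V₂ = 1.39 L.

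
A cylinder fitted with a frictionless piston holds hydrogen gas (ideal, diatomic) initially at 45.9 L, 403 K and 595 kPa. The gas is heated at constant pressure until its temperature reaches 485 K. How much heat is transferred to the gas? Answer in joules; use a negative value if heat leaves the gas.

n = P₁V₁/(RT₁) = 595×45.9/(8.314×403) = 8.15 mol.
Isobaric: P stays 595 kPa; V/T = const ⇒ T₂ = 485 K, V₂ = 55.2 L.
W = PΔV = 595×(55.2−45.9) kPa·L = 5560 J.
ΔU = nCvΔT = 8.15×20.8×(485−403) = 13900 J.
Q = ΔU + W = nCpΔT = 19400 J.

19400 J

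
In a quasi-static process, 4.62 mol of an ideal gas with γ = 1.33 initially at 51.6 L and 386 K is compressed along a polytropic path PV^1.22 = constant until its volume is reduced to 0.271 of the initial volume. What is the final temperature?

P₁ = nRT₁/V₁ = 4.62×8.314×386/51.6 = 287 kPa.
Polytropic n=1.22: T₂ = T₁(V₁/V₂)^(n−1) = 386×(3.69)^0.22 = 514 K; P₂ = P₁(V₁/V₂)^n = 1410 kPa.

514 K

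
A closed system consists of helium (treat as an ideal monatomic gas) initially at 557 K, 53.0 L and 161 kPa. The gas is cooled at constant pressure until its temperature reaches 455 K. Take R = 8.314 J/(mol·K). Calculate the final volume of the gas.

43.3 L

Isobaric: P stays 161 kPa; V/T = const ⇒ T₂ = 455 K, V₂ = 43.3 L.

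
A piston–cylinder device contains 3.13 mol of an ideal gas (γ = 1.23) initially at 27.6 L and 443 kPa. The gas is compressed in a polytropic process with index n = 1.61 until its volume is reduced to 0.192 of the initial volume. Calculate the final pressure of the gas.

6310 kPa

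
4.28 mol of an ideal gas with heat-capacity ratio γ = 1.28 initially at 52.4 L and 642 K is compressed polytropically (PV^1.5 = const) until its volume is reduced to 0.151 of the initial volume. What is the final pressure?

P₁ = nRT₁/V₁ = 4.28×8.314×642/52.4 = 436 kPa.
Polytropic n=1.5: T₂ = T₁(V₁/V₂)^(n−1) = 642×(6.62)^0.50 = 1650 K; P₂ = P₁(V₁/V₂)^n = 7430 kPa.

7430 kPa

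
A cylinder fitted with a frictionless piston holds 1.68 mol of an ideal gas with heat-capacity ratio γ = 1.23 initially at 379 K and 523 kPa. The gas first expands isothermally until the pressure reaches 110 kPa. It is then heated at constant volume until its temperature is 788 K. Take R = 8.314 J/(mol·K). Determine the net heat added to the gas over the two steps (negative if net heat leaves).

V₁ = nRT₁/P₁ = 1.68×8.314×379/523 = 10.1 L.
Step 1 — Isothermal: T stays 379 K; PV = const ⇒ V₂ = 48.1 L, P₂ = 110 kPa.
ΔU = 0 (ideal gas, T constant).
W = nRT ln(V₂/V₁) = 1.68×8.314×379×ln(4.75) = 8250 J.
Q = ΔU + W = 8250 J.
State after step 1: P = 110 kPa, V = 48.1 L, T = 379 K.
Step 2 — Isochoric: V stays 48.1 L; P/T = const ⇒ T₂ = 788 K, P₂ = 229 kPa.
W = 0 (no volume change).
ΔU = nCvΔT = 1.68×36.1×(788−379) = 24800 J.
Q = ΔU = 24800 J.
Net over both steps: W = 8250 J, Q = 33100 J, ΔU = 24800 J.

33100 J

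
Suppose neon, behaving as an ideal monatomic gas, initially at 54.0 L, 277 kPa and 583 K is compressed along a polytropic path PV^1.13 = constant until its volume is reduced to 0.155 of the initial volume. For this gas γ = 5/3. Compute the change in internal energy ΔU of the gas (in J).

n = P₁V₁/(RT₁) = 277×54.0/(8.314×583) = 3.09 mol.
Polytropic n=1.13: T₂ = T₁(V₁/V₂)^(n−1) = 583×(6.45)^0.13 = 743 K; P₂ = P₁(V₁/V₂)^n = 2280 kPa.
For an ideal gas ΔU = nCvΔT with Cv = (3/2)R = 12.5 J/(mol·K).
ΔU = 3.09×12.5×(743−583) = 6150 J.

6150 J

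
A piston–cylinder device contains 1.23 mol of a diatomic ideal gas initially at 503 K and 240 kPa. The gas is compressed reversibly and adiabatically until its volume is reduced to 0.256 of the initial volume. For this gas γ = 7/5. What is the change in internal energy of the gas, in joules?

9320 J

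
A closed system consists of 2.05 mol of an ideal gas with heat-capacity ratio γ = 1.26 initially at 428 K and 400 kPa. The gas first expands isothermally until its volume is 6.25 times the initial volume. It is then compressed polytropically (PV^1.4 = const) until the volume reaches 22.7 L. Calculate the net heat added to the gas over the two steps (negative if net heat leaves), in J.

22300 J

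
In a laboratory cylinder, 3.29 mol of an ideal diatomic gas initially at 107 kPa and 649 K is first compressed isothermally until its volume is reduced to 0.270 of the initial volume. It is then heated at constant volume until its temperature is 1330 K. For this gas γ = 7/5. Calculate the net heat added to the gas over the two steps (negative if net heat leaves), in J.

V₁ = nRT₁/P₁ = 3.29×8.314×649/107 = 166 L.
Step 1 — Isothermal: T stays 649 K; PV = const ⇒ V₂ = 44.8 L, P₂ = 396 kPa.
ΔU = 0 (ideal gas, T constant).
W = nRT ln(V₂/V₁) = 3.29×8.314×649×ln(0.270) = -23200 J.
Q = ΔU + W = -23200 J.
State after step 1: P = 396 kPa, V = 44.8 L, T = 649 K.
Step 2 — Isochoric: V stays 44.8 L; P/T = const ⇒ T₂ = 1330 K, P₂ = 812 kPa.
W = 0 (no volume change).
ΔU = nCvΔT = 3.29×20.8×(1330−649) = 46600 J.
Q = ΔU = 46600 J.
Net over both steps: W = -23200 J, Q = 23300 J, ΔU = 46600 J.

23300 J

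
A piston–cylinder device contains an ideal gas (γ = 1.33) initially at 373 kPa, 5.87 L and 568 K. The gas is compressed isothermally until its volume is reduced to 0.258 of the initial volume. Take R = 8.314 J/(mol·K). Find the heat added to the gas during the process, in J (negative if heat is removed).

-2970 J

n = P₁V₁/(RT₁) = 373×5.87/(8.314×568) = 0.464 mol.
Isothermal: T stays 568 K; PV = const ⇒ V₂ = 1.51 L, P₂ = 1450 kPa.
ΔU = 0 (ideal gas, T constant).
W = nRT ln(V₂/V₁) = 0.464×8.314×568×ln(0.258) = -2970 J.
Q = ΔU + W = -2970 J.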